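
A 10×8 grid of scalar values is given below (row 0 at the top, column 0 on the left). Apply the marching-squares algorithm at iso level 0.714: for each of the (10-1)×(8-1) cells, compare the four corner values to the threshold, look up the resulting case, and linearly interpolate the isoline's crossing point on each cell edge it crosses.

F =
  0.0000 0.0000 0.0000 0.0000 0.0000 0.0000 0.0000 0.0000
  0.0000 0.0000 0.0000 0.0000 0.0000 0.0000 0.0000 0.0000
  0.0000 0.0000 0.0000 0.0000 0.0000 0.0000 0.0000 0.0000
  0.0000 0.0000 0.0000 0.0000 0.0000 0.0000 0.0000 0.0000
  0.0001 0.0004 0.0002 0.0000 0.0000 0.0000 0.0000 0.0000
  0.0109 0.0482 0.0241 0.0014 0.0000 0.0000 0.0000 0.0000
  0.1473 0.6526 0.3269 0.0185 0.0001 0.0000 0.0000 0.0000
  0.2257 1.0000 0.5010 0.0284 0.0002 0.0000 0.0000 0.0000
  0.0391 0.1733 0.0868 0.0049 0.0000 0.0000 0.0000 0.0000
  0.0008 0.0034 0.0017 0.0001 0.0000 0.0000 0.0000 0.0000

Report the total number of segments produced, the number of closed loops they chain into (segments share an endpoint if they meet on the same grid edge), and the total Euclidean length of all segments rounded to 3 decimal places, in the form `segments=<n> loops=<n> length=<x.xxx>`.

segments=4 loops=1 length=3.081

cell (6,0): code 0100 → (6.177,1.000)–(7.000,0.631)
cell (6,1): code 1000 → (7.000,1.573)–(6.177,1.000)
cell (7,0): code 0010 → (7.000,0.631)–(7.346,1.000)
cell (7,1): code 0001 → (7.346,1.000)–(7.000,1.573)
total: 4 segments, chained into 1 closed loop(s), length Σ = 3.080984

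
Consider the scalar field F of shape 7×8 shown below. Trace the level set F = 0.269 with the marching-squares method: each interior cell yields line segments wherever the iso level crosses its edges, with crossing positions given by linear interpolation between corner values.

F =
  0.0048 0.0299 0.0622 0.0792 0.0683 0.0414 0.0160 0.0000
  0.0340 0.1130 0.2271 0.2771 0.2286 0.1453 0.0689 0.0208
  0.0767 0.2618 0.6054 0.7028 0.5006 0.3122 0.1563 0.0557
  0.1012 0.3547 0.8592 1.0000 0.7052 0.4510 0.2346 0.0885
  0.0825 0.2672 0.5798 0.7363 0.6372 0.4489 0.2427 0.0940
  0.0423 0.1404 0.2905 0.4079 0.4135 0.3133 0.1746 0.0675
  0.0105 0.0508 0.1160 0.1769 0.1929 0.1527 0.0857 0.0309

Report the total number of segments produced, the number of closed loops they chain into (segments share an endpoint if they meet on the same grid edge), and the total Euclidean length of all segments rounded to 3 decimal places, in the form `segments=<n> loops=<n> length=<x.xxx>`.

cell (0,2): code 0100 → (0.959,3.000)–(1.000,2.838)
cell (0,3): code 1000 → (1.000,3.167)–(0.959,3.000)
cell (1,1): code 0100 → (1.111,2.000)–(2.000,1.021)
cell (1,2): code 1110 → (1.000,2.838)–(1.111,2.000)
cell (1,3): code 1101 → (1.149,4.000)–(1.000,3.167)
cell (1,4): code 1100 → (1.741,5.000)–(1.149,4.000)
cell (1,5): code 1000 → (2.000,5.277)–(1.741,5.000)
cell (2,0): code 0100 → (2.078,1.000)–(3.000,0.662)
cell (2,1): code 1110 → (2.000,1.021)–(2.078,1.000)
cell (2,5): code 1001 → (3.000,5.841)–(2.000,5.277)
cell (3,0): code 0010 → (3.000,0.662)–(3.979,1.000)
cell (3,1): code 0111 → (3.979,1.000)–(4.000,1.006)
cell (3,5): code 1001 → (4.000,5.872)–(3.000,5.841)
cell (4,1): code 0110 → (4.000,1.006)–(5.000,1.857)
cell (4,5): code 1001 → (5.000,5.319)–(4.000,5.872)
cell (5,1): code 0010 → (5.000,1.857)–(5.123,2.000)
cell (5,2): code 0011 → (5.123,2.000)–(5.601,3.000)
cell (5,3): code 0011 → (5.601,3.000)–(5.655,4.000)
cell (5,4): code 0011 → (5.655,4.000)–(5.276,5.000)
cell (5,5): code 0001 → (5.276,5.000)–(5.000,5.319)
total: 20 segments, chained into 1 closed loop(s), length Σ = 15.409610

segments=20 loops=1 length=15.410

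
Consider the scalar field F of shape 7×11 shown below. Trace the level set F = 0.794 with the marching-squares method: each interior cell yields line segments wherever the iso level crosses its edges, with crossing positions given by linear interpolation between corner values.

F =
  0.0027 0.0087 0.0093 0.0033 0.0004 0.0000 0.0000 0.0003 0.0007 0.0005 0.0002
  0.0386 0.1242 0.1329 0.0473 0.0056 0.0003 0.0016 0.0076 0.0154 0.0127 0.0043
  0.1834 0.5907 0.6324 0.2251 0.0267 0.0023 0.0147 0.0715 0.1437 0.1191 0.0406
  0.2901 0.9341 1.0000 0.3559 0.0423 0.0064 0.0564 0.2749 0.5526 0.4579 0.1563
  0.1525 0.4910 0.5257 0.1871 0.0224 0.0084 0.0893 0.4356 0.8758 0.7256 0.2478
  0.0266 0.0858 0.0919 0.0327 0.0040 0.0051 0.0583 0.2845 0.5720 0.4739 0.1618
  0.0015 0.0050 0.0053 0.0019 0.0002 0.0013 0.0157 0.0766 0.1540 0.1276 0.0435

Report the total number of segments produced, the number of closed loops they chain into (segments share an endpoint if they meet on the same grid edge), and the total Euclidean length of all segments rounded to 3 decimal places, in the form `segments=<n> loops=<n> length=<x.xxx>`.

cell (2,0): code 0100 → (2.592,1.000)–(3.000,0.782)
cell (2,1): code 1100 → (2.440,2.000)–(2.592,1.000)
cell (2,2): code 1000 → (3.000,2.320)–(2.440,2.000)
cell (3,0): code 0010 → (3.000,0.782)–(3.316,1.000)
cell (3,1): code 0011 → (3.316,1.000)–(3.434,2.000)
cell (3,2): code 0001 → (3.434,2.000)–(3.000,2.320)
cell (3,7): code 0100 → (3.747,8.000)–(4.000,7.814)
cell (3,8): code 1000 → (4.000,8.545)–(3.747,8.000)
cell (4,7): code 0010 → (4.000,7.814)–(4.269,8.000)
cell (4,8): code 0001 → (4.269,8.000)–(4.000,8.545)
total: 10 segments, chained into 2 closed loop(s), length Σ = 5.898480

segments=10 loops=2 length=5.898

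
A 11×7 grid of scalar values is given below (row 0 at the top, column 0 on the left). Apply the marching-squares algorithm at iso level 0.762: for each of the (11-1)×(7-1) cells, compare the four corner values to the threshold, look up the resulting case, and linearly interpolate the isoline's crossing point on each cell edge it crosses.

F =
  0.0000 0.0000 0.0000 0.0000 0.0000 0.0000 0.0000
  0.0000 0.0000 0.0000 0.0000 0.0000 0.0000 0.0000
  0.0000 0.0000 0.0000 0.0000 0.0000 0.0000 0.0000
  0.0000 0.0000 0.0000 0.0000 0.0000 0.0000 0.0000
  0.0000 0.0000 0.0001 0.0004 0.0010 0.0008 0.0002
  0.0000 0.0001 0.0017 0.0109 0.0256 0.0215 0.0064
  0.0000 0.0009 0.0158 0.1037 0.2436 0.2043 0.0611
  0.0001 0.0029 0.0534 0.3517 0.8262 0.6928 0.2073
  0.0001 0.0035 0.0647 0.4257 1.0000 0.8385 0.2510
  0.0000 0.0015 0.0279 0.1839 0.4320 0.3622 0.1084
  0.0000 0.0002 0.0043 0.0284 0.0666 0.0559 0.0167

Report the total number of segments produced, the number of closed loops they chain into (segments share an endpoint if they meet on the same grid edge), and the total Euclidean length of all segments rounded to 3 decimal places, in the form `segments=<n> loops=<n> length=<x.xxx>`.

segments=8 loops=1 length=4.780

cell (6,3): code 0100 → (6.890,4.000)–(7.000,3.865)
cell (6,4): code 1000 → (7.000,4.481)–(6.890,4.000)
cell (7,3): code 0110 → (7.000,3.865)–(8.000,3.586)
cell (7,4): code 1101 → (7.475,5.000)–(7.000,4.481)
cell (7,5): code 1000 → (8.000,5.130)–(7.475,5.000)
cell (8,3): code 0010 → (8.000,3.586)–(8.419,4.000)
cell (8,4): code 0011 → (8.419,4.000)–(8.161,5.000)
cell (8,5): code 0001 → (8.161,5.000)–(8.000,5.130)
total: 8 segments, chained into 1 closed loop(s), length Σ = 4.779663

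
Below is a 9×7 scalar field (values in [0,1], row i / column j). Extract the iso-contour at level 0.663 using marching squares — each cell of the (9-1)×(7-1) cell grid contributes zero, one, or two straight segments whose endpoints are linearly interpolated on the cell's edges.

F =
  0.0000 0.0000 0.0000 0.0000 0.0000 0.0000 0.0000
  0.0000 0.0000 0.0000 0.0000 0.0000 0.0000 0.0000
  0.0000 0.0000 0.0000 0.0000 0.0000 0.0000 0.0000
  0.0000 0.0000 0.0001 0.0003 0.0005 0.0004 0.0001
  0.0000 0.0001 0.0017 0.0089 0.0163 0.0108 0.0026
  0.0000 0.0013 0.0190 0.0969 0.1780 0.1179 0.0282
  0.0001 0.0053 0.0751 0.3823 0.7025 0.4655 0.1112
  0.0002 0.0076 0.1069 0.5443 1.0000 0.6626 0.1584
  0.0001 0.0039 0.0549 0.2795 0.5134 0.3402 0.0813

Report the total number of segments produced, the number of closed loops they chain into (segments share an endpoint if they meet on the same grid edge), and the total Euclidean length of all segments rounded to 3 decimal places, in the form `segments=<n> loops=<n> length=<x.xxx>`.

segments=6 loops=1 length=5.032

cell (5,3): code 0100 → (5.925,4.000)–(6.000,3.877)
cell (5,4): code 1000 → (6.000,4.167)–(5.925,4.000)
cell (6,3): code 0110 → (6.000,3.877)–(7.000,3.260)
cell (6,4): code 1001 → (7.000,4.999)–(6.000,4.167)
cell (7,3): code 0010 → (7.000,3.260)–(7.693,4.000)
cell (7,4): code 0001 → (7.693,4.000)–(7.000,4.999)
total: 6 segments, chained into 1 closed loop(s), length Σ = 5.031569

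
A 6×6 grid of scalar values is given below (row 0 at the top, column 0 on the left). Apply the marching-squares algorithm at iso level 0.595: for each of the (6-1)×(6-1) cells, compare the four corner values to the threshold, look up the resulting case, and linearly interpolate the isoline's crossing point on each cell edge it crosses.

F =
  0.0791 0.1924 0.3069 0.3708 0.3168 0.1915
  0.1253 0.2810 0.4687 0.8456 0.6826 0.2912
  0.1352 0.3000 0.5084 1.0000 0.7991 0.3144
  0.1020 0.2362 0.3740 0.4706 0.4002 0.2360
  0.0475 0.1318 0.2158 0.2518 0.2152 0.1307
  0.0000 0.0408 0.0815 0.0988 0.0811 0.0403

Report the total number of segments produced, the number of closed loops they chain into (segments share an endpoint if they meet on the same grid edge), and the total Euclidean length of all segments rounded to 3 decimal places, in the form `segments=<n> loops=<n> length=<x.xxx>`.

segments=8 loops=1 length=7.068

cell (0,2): code 0100 → (0.472,3.000)–(1.000,2.335)
cell (0,3): code 1100 → (0.761,4.000)–(0.472,3.000)
cell (0,4): code 1000 → (1.000,4.224)–(0.761,4.000)
cell (1,2): code 0110 → (1.000,2.335)–(2.000,2.176)
cell (1,4): code 1001 → (2.000,4.421)–(1.000,4.224)
cell (2,2): code 0010 → (2.000,2.176)–(2.765,3.000)
cell (2,3): code 0011 → (2.765,3.000)–(2.512,4.000)
cell (2,4): code 0001 → (2.512,4.000)–(2.000,4.421)
total: 8 segments, chained into 1 closed loop(s), length Σ = 7.067770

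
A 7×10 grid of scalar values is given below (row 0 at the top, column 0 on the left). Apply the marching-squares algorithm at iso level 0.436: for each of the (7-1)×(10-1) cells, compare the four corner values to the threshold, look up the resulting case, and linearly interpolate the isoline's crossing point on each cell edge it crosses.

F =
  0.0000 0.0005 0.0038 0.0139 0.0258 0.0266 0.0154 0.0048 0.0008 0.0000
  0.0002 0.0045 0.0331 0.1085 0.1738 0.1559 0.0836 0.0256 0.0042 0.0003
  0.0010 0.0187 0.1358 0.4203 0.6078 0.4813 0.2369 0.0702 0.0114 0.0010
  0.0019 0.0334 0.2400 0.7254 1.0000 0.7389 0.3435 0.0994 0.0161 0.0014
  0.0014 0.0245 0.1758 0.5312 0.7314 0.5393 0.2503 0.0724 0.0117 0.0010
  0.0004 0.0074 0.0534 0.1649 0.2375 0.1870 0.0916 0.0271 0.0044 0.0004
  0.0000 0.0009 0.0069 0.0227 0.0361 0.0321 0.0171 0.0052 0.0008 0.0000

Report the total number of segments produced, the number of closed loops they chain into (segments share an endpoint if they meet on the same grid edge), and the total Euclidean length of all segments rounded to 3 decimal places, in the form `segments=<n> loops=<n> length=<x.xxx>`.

cell (1,3): code 0100 → (1.604,4.000)–(2.000,3.084)
cell (1,4): code 1100 → (1.861,5.000)–(1.604,4.000)
cell (1,5): code 1000 → (2.000,5.185)–(1.861,5.000)
cell (2,2): code 0100 → (2.051,3.000)–(3.000,2.404)
cell (2,3): code 1110 → (2.000,3.084)–(2.051,3.000)
cell (2,5): code 1001 → (3.000,5.766)–(2.000,5.185)
cell (3,2): code 0110 → (3.000,2.404)–(4.000,2.732)
cell (3,5): code 1001 → (4.000,5.357)–(3.000,5.766)
cell (4,2): code 0010 → (4.000,2.732)–(4.260,3.000)
cell (4,3): code 0011 → (4.260,3.000)–(4.598,4.000)
cell (4,4): code 0011 → (4.598,4.000)–(4.293,5.000)
cell (4,5): code 0001 → (4.293,5.000)–(4.000,5.357)
total: 12 segments, chained into 1 closed loop(s), length Σ = 9.706777

segments=12 loops=1 length=9.707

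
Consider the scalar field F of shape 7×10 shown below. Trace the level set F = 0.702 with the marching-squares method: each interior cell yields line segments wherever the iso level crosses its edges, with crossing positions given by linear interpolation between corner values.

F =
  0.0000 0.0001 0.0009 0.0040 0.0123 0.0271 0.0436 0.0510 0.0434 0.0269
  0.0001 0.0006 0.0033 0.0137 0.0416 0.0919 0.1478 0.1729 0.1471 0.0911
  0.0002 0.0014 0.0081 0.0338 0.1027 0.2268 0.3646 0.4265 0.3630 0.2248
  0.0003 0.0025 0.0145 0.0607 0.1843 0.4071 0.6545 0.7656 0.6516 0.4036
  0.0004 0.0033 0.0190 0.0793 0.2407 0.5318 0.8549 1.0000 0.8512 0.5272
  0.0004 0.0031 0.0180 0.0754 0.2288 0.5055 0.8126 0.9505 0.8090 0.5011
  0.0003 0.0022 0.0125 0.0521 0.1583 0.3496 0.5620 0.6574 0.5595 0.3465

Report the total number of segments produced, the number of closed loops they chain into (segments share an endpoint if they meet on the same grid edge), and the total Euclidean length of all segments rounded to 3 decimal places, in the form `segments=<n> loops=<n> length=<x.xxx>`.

segments=12 loops=1 length=9.263

cell (2,6): code 0100 → (2.812,7.000)–(3.000,6.428)
cell (2,7): code 1000 → (3.000,7.558)–(2.812,7.000)
cell (3,5): code 0100 → (3.237,6.000)–(4.000,5.527)
cell (3,6): code 1110 → (3.000,6.428)–(3.237,6.000)
cell (3,7): code 1101 → (3.253,8.000)–(3.000,7.558)
cell (3,8): code 1000 → (4.000,8.460)–(3.253,8.000)
cell (4,5): code 0110 → (4.000,5.527)–(5.000,5.640)
cell (4,8): code 1001 → (5.000,8.348)–(4.000,8.460)
cell (5,5): code 0010 → (5.000,5.640)–(5.441,6.000)
cell (5,6): code 0011 → (5.441,6.000)–(5.848,7.000)
cell (5,7): code 0011 → (5.848,7.000)–(5.429,8.000)
cell (5,8): code 0001 → (5.429,8.000)–(5.000,8.348)
total: 12 segments, chained into 1 closed loop(s), length Σ = 9.262769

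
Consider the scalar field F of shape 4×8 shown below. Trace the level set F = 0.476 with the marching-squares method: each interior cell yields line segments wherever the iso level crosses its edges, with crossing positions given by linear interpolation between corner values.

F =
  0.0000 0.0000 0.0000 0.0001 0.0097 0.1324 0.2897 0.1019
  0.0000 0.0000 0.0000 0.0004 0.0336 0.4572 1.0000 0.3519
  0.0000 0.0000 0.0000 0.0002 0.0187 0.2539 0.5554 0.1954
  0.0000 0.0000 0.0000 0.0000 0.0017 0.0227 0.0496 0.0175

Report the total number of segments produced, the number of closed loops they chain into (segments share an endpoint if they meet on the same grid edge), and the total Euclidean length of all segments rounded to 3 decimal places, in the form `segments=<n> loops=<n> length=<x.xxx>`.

segments=6 loops=1 length=5.269

cell (0,5): code 0100 → (0.262,6.000)–(1.000,5.035)
cell (0,6): code 1000 → (1.000,6.809)–(0.262,6.000)
cell (1,5): code 0110 → (1.000,5.035)–(2.000,5.737)
cell (1,6): code 1001 → (2.000,6.221)–(1.000,6.809)
cell (2,5): code 0010 → (2.000,5.737)–(2.157,6.000)
cell (2,6): code 0001 → (2.157,6.000)–(2.000,6.221)
total: 6 segments, chained into 1 closed loop(s), length Σ = 5.268627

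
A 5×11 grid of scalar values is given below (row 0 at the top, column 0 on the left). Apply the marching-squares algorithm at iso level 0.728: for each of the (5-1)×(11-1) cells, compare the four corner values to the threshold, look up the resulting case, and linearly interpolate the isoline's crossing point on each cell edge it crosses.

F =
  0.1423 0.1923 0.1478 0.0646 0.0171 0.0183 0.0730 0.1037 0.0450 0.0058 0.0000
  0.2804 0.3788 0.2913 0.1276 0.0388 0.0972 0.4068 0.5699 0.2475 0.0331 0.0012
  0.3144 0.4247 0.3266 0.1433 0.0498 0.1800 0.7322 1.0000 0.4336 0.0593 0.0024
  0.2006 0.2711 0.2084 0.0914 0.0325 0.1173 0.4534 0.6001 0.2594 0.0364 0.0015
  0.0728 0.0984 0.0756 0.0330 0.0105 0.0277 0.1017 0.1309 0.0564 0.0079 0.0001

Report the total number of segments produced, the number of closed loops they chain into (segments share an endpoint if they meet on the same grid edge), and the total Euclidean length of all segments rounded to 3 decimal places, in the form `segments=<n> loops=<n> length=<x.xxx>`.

cell (1,5): code 0100 → (1.987,6.000)–(2.000,5.992)
cell (1,6): code 1100 → (1.368,7.000)–(1.987,6.000)
cell (1,7): code 1000 → (2.000,7.480)–(1.368,7.000)
cell (2,5): code 0010 → (2.000,5.992)–(2.015,6.000)
cell (2,6): code 0011 → (2.015,6.000)–(2.680,7.000)
cell (2,7): code 0001 → (2.680,7.000)–(2.000,7.480)
total: 6 segments, chained into 1 closed loop(s), length Σ = 4.035880

segments=6 loops=1 length=4.036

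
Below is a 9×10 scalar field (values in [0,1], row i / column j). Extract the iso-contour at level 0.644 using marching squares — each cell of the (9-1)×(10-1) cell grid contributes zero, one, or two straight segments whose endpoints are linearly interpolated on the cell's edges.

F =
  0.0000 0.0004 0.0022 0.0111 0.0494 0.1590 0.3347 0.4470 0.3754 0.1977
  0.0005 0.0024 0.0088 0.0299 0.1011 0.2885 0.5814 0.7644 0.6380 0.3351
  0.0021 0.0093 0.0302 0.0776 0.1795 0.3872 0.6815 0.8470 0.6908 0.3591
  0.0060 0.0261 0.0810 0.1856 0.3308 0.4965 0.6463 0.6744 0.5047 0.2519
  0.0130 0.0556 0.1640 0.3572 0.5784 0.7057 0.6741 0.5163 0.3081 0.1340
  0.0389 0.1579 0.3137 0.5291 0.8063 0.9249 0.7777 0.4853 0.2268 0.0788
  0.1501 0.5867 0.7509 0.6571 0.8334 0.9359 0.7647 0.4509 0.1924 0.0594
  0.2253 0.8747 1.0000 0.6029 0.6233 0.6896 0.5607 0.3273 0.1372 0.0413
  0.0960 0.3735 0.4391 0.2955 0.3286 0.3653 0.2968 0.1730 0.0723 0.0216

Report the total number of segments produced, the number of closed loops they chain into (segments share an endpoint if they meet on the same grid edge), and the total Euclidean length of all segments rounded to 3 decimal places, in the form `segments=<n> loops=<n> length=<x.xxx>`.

cell (0,6): code 0100 → (0.621,7.000)–(1.000,6.342)
cell (0,7): code 1000 → (1.000,7.953)–(0.621,7.000)
cell (1,5): code 0100 → (1.625,6.000)–(2.000,5.873)
cell (1,6): code 1110 → (1.000,6.342)–(1.625,6.000)
cell (1,7): code 1101 → (1.114,8.000)–(1.000,7.953)
cell (1,8): code 1000 → (2.000,8.141)–(1.114,8.000)
cell (2,5): code 0110 → (2.000,5.873)–(3.000,5.985)
cell (2,7): code 1011 → (3.000,7.179)–(2.251,8.000)
cell (2,8): code 0001 → (2.251,8.000)–(2.000,8.141)
cell (3,4): code 0100 → (3.705,5.000)–(4.000,4.515)
cell (3,5): code 1110 → (3.000,5.985)–(3.705,5.000)
cell (3,6): code 1011 → (4.000,6.191)–(3.192,7.000)
cell (3,7): code 0001 → (3.192,7.000)–(3.000,7.179)
cell (4,3): code 0100 → (4.288,4.000)–(5.000,3.415)
cell (4,4): code 1110 → (4.000,4.515)–(4.288,4.000)
cell (4,6): code 1001 → (5.000,6.457)–(4.000,6.191)
cell (5,1): code 0100 → (5.755,2.000)–(6.000,1.349)
cell (5,2): code 1100 → (5.898,3.000)–(5.755,2.000)
cell (5,3): code 1110 → (5.000,3.415)–(5.898,3.000)
cell (5,6): code 1001 → (6.000,6.385)–(5.000,6.457)
cell (6,0): code 0100 → (6.199,1.000)–(7.000,0.645)
cell (6,1): code 1110 → (6.000,1.349)–(6.199,1.000)
cell (6,2): code 1011 → (7.000,2.896)–(6.242,3.000)
cell (6,3): code 0011 → (6.242,3.000)–(6.901,4.000)
cell (6,4): code 0111 → (6.901,4.000)–(7.000,4.312)
cell (6,5): code 1011 → (7.000,5.354)–(6.592,6.000)
cell (6,6): code 0001 → (6.592,6.000)–(6.000,6.385)
cell (7,0): code 0010 → (7.000,0.645)–(7.460,1.000)
cell (7,1): code 0011 → (7.460,1.000)–(7.635,2.000)
cell (7,2): code 0001 → (7.635,2.000)–(7.000,2.896)
cell (7,4): code 0010 → (7.000,4.312)–(7.141,5.000)
cell (7,5): code 0001 → (7.141,5.000)–(7.000,5.354)
total: 32 segments, chained into 1 closed loop(s), length Σ = 24.564532

segments=32 loops=1 length=24.565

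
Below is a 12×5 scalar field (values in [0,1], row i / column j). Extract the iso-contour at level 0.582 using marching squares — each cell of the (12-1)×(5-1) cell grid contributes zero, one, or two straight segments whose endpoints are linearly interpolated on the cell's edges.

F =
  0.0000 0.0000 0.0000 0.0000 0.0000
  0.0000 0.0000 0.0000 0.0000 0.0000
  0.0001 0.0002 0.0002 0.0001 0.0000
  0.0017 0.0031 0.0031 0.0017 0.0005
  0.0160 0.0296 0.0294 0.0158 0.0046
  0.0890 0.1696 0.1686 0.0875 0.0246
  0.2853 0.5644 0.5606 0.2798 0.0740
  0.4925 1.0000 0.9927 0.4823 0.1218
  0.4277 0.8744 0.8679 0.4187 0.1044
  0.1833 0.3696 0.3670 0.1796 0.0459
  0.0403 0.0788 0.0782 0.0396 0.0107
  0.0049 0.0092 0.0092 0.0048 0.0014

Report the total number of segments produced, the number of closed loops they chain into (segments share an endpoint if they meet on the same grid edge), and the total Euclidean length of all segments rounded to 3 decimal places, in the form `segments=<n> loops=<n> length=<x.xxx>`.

cell (6,0): code 0100 → (6.040,1.000)–(7.000,0.176)
cell (6,1): code 1100 → (6.050,2.000)–(6.040,1.000)
cell (6,2): code 1000 → (7.000,2.805)–(6.050,2.000)
cell (7,0): code 0110 → (7.000,0.176)–(8.000,0.345)
cell (7,2): code 1001 → (8.000,2.636)–(7.000,2.805)
cell (8,0): code 0010 → (8.000,0.345)–(8.579,1.000)
cell (8,1): code 0011 → (8.579,1.000)–(8.571,2.000)
cell (8,2): code 0001 → (8.571,2.000)–(8.000,2.636)
total: 8 segments, chained into 1 closed loop(s), length Σ = 8.267236

segments=8 loops=1 length=8.267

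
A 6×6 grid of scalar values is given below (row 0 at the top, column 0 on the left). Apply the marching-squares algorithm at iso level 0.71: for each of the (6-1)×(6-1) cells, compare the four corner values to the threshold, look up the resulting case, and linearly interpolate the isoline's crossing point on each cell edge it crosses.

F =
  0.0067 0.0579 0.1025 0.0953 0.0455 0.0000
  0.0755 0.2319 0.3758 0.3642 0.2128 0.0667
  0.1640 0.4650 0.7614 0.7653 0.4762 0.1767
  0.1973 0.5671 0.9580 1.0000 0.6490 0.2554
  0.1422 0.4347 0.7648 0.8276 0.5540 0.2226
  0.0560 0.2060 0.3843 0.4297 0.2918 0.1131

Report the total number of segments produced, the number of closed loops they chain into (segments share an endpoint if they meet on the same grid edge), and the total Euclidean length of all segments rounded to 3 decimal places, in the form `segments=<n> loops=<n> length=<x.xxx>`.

cell (1,1): code 0100 → (1.867,2.000)–(2.000,1.827)
cell (1,2): code 1100 → (1.862,3.000)–(1.867,2.000)
cell (1,3): code 1000 → (2.000,3.191)–(1.862,3.000)
cell (2,1): code 0110 → (2.000,1.827)–(3.000,1.366)
cell (2,3): code 1001 → (3.000,3.826)–(2.000,3.191)
cell (3,1): code 0110 → (3.000,1.366)–(4.000,1.834)
cell (3,3): code 1001 → (4.000,3.430)–(3.000,3.826)
cell (4,1): code 0010 → (4.000,1.834)–(4.144,2.000)
cell (4,2): code 0011 → (4.144,2.000)–(4.296,3.000)
cell (4,3): code 0001 → (4.296,3.000)–(4.000,3.430)
total: 10 segments, chained into 1 closed loop(s), length Σ = 7.673014

segments=10 loops=1 length=7.673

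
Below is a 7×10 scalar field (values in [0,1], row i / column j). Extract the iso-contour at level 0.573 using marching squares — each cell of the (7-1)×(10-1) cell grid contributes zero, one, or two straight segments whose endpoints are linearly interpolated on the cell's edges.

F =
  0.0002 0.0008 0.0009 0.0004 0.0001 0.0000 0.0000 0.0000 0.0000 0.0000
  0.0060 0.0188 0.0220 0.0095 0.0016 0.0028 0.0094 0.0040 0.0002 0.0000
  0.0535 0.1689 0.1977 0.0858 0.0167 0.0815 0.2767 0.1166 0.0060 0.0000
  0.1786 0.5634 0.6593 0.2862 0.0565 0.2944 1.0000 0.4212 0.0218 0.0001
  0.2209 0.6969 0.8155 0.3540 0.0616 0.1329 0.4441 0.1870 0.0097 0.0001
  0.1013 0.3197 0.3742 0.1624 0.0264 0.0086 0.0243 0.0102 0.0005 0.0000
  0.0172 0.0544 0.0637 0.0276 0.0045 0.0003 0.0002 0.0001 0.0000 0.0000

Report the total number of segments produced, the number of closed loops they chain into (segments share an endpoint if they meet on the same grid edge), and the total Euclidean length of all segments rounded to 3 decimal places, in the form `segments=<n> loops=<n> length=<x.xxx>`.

cell (2,1): code 0100 → (2.813,2.000)–(3.000,1.100)
cell (2,2): code 1000 → (3.000,2.231)–(2.813,2.000)
cell (2,5): code 0100 → (2.410,6.000)–(3.000,5.395)
cell (2,6): code 1000 → (3.000,6.738)–(2.410,6.000)
cell (3,0): code 0100 → (3.072,1.000)–(4.000,0.740)
cell (3,1): code 1110 → (3.000,1.100)–(3.072,1.000)
cell (3,2): code 1001 → (4.000,2.525)–(3.000,2.231)
cell (3,5): code 0010 → (3.000,5.395)–(3.768,6.000)
cell (3,6): code 0001 → (3.768,6.000)–(3.000,6.738)
cell (4,0): code 0010 → (4.000,0.740)–(4.328,1.000)
cell (4,1): code 0011 → (4.328,1.000)–(4.550,2.000)
cell (4,2): code 0001 → (4.550,2.000)–(4.000,2.525)
total: 12 segments, chained into 2 closed loop(s), length Σ = 9.382768

segments=12 loops=2 length=9.383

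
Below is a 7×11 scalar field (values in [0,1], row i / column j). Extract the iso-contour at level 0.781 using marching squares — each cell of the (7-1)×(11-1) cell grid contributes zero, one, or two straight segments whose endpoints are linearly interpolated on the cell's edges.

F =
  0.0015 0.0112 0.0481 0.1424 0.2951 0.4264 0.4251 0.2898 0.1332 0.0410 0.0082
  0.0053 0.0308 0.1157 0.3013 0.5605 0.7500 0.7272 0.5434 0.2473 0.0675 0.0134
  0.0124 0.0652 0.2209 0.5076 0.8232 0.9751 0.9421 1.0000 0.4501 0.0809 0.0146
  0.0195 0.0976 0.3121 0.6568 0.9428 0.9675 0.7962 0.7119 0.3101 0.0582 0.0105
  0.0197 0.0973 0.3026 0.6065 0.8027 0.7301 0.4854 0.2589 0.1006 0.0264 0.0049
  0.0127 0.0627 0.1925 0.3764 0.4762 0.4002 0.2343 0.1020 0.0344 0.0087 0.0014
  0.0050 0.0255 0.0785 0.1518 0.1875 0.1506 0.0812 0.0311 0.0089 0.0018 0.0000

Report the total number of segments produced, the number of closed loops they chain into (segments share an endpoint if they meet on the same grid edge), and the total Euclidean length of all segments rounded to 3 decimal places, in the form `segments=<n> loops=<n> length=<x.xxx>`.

segments=14 loops=1 length=10.594

cell (1,3): code 0100 → (1.839,4.000)–(2.000,3.866)
cell (1,4): code 1100 → (1.138,5.000)–(1.839,4.000)
cell (1,5): code 1100 → (1.250,6.000)–(1.138,5.000)
cell (1,6): code 1100 → (1.520,7.000)–(1.250,6.000)
cell (1,7): code 1000 → (2.000,7.398)–(1.520,7.000)
cell (2,3): code 0110 → (2.000,3.866)–(3.000,3.434)
cell (2,6): code 1011 → (3.000,6.180)–(2.760,7.000)
cell (2,7): code 0001 → (2.760,7.000)–(2.000,7.398)
cell (3,3): code 0110 → (3.000,3.434)–(4.000,3.889)
cell (3,4): code 1011 → (4.000,4.299)–(3.786,5.000)
cell (3,5): code 0011 → (3.786,5.000)–(3.049,6.000)
cell (3,6): code 0001 → (3.049,6.000)–(3.000,6.180)
cell (4,3): code 0010 → (4.000,3.889)–(4.066,4.000)
cell (4,4): code 0001 → (4.066,4.000)–(4.000,4.299)
total: 14 segments, chained into 1 closed loop(s), length Σ = 10.593687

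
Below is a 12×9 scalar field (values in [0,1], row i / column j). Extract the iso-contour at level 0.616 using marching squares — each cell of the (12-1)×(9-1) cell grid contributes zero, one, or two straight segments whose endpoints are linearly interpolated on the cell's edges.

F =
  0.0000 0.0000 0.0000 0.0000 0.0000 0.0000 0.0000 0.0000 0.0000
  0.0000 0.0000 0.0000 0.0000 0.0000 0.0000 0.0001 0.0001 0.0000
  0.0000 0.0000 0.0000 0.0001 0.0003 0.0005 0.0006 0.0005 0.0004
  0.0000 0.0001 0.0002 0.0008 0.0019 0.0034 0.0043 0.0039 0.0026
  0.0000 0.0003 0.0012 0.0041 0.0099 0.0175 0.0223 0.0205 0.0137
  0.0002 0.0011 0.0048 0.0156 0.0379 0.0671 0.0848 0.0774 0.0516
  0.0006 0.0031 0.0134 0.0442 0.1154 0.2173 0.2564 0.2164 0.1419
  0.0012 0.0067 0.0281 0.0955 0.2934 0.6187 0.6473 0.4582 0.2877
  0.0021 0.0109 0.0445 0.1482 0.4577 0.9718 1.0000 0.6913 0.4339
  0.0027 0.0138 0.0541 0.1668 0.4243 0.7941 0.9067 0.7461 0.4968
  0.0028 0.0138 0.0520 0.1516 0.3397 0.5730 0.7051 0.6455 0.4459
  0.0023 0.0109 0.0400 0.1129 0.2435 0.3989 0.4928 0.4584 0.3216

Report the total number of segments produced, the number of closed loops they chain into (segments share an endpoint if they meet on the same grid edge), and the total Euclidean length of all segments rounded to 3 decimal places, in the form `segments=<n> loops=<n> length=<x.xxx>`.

segments=14 loops=1 length=10.397

cell (6,4): code 0100 → (6.993,5.000)–(7.000,4.992)
cell (6,5): code 1100 → (6.920,6.000)–(6.993,5.000)
cell (6,6): code 1000 → (7.000,6.166)–(6.920,6.000)
cell (7,4): code 0110 → (7.000,4.992)–(8.000,4.308)
cell (7,6): code 1101 → (7.677,7.000)–(7.000,6.166)
cell (7,7): code 1000 → (8.000,7.293)–(7.677,7.000)
cell (8,4): code 0110 → (8.000,4.308)–(9.000,4.518)
cell (8,7): code 1001 → (9.000,7.522)–(8.000,7.293)
cell (9,4): code 0010 → (9.000,4.518)–(9.806,5.000)
cell (9,5): code 0111 → (9.806,5.000)–(10.000,5.326)
cell (9,7): code 1001 → (10.000,7.148)–(9.000,7.522)
cell (10,5): code 0010 → (10.000,5.326)–(10.420,6.000)
cell (10,6): code 0011 → (10.420,6.000)–(10.158,7.000)
cell (10,7): code 0001 → (10.158,7.000)–(10.000,7.148)
total: 14 segments, chained into 1 closed loop(s), length Σ = 10.396528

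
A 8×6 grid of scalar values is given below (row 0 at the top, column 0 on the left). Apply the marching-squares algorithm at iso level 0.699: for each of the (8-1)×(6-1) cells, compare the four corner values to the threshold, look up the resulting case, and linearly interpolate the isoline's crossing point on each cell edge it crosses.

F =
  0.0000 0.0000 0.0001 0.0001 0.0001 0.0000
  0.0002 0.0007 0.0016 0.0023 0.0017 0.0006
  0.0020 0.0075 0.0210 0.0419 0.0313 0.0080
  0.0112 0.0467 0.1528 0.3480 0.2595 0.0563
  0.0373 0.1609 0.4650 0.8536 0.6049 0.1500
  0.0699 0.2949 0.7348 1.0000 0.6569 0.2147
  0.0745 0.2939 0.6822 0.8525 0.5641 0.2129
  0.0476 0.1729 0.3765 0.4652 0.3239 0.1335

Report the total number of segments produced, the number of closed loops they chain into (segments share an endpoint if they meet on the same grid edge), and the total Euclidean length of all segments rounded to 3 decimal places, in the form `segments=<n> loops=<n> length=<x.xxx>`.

segments=10 loops=1 length=7.164

cell (3,2): code 0100 → (3.694,3.000)–(4.000,2.602)
cell (3,3): code 1000 → (4.000,3.622)–(3.694,3.000)
cell (4,1): code 0100 → (4.867,2.000)–(5.000,1.919)
cell (4,2): code 1110 → (4.000,2.602)–(4.867,2.000)
cell (4,3): code 1001 → (5.000,3.877)–(4.000,3.622)
cell (5,1): code 0010 → (5.000,1.919)–(5.681,2.000)
cell (5,2): code 0111 → (5.681,2.000)–(6.000,2.099)
cell (5,3): code 1001 → (6.000,3.532)–(5.000,3.877)
cell (6,2): code 0010 → (6.000,2.099)–(6.396,3.000)
cell (6,3): code 0001 → (6.396,3.000)–(6.000,3.532)
total: 10 segments, chained into 1 closed loop(s), length Σ = 7.164045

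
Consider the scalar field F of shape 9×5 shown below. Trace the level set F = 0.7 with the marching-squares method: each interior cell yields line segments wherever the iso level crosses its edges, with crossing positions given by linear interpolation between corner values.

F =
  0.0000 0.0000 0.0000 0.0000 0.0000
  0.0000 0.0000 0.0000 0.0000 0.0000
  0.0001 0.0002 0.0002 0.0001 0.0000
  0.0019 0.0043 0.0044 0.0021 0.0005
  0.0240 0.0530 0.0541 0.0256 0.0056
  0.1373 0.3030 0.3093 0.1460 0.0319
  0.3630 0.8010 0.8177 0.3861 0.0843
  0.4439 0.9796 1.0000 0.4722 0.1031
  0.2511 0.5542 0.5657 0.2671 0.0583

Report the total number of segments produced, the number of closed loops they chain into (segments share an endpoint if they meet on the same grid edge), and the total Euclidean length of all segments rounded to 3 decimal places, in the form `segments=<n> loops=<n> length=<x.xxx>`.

cell (5,0): code 0100 → (5.797,1.000)–(6.000,0.769)
cell (5,1): code 1100 → (5.768,2.000)–(5.797,1.000)
cell (5,2): code 1000 → (6.000,2.273)–(5.768,2.000)
cell (6,0): code 0110 → (6.000,0.769)–(7.000,0.478)
cell (6,2): code 1001 → (7.000,2.568)–(6.000,2.273)
cell (7,0): code 0010 → (7.000,0.478)–(7.657,1.000)
cell (7,1): code 0011 → (7.657,1.000)–(7.691,2.000)
cell (7,2): code 0001 → (7.691,2.000)–(7.000,2.568)
total: 8 segments, chained into 1 closed loop(s), length Σ = 6.484014

segments=8 loops=1 length=6.484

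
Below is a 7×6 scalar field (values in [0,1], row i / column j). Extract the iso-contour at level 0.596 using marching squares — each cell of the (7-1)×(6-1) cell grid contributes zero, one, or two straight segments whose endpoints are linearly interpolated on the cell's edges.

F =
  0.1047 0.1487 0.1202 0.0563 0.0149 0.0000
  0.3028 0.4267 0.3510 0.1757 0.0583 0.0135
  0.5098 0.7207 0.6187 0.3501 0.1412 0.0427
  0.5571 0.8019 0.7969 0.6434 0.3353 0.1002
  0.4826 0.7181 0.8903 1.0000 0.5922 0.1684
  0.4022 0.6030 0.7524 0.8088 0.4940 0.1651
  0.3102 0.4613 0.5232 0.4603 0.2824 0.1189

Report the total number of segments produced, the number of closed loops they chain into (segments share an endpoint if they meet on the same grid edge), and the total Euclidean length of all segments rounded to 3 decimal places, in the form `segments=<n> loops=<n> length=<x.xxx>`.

segments=14 loops=1 length=12.070

cell (1,0): code 0100 → (1.576,1.000)–(2.000,0.409)
cell (1,1): code 1100 → (1.915,2.000)–(1.576,1.000)
cell (1,2): code 1000 → (2.000,2.085)–(1.915,2.000)
cell (2,0): code 0110 → (2.000,0.409)–(3.000,0.159)
cell (2,2): code 1101 → (2.838,3.000)–(2.000,2.085)
cell (2,3): code 1000 → (3.000,3.154)–(2.838,3.000)
cell (3,0): code 0110 → (3.000,0.159)–(4.000,0.482)
cell (3,3): code 1001 → (4.000,3.991)–(3.000,3.154)
cell (4,0): code 0110 → (4.000,0.482)–(5.000,0.965)
cell (4,3): code 1001 → (5.000,3.676)–(4.000,3.991)
cell (5,0): code 0010 → (5.000,0.965)–(5.049,1.000)
cell (5,1): code 0011 → (5.049,1.000)–(5.682,2.000)
cell (5,2): code 0011 → (5.682,2.000)–(5.611,3.000)
cell (5,3): code 0001 → (5.611,3.000)–(5.000,3.676)
total: 14 segments, chained into 1 closed loop(s), length Σ = 12.069965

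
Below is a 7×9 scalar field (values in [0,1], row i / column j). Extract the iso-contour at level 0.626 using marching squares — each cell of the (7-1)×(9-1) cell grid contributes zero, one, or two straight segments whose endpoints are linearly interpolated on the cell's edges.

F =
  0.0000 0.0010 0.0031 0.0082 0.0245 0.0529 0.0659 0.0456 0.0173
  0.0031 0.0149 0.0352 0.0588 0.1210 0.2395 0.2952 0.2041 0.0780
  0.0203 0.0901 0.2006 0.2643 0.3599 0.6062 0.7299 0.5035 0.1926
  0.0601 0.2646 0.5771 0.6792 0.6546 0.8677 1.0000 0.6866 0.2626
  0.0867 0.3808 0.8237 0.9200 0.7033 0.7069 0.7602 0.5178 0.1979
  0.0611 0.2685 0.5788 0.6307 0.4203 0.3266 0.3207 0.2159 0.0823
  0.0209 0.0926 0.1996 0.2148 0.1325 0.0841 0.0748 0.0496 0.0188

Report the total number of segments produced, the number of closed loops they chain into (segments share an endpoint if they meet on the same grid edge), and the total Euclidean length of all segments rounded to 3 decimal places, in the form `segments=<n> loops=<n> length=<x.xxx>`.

segments=20 loops=1 length=14.052

cell (1,5): code 0100 → (1.761,6.000)–(2.000,5.160)
cell (1,6): code 1000 → (2.000,6.459)–(1.761,6.000)
cell (2,2): code 0100 → (2.872,3.000)–(3.000,2.479)
cell (2,3): code 1100 → (2.903,4.000)–(2.872,3.000)
cell (2,4): code 1100 → (2.076,5.000)–(2.903,4.000)
cell (2,5): code 1110 → (2.000,5.160)–(2.076,5.000)
cell (2,6): code 1101 → (2.669,7.000)–(2.000,6.459)
cell (2,7): code 1000 → (3.000,7.143)–(2.669,7.000)
cell (3,1): code 0100 → (3.198,2.000)–(4.000,1.554)
cell (3,2): code 1110 → (3.000,2.479)–(3.198,2.000)
cell (3,6): code 1011 → (4.000,6.554)–(3.359,7.000)
cell (3,7): code 0001 → (3.359,7.000)–(3.000,7.143)
cell (4,1): code 0010 → (4.000,1.554)–(4.807,2.000)
cell (4,2): code 0111 → (4.807,2.000)–(5.000,2.909)
cell (4,3): code 1011 → (5.000,3.022)–(4.273,4.000)
cell (4,4): code 0011 → (4.273,4.000)–(4.213,5.000)
cell (4,5): code 0011 → (4.213,5.000)–(4.305,6.000)
cell (4,6): code 0001 → (4.305,6.000)–(4.000,6.554)
cell (5,2): code 0010 → (5.000,2.909)–(5.011,3.000)
cell (5,3): code 0001 → (5.011,3.000)–(5.000,3.022)
total: 20 segments, chained into 1 closed loop(s), length Σ = 14.052123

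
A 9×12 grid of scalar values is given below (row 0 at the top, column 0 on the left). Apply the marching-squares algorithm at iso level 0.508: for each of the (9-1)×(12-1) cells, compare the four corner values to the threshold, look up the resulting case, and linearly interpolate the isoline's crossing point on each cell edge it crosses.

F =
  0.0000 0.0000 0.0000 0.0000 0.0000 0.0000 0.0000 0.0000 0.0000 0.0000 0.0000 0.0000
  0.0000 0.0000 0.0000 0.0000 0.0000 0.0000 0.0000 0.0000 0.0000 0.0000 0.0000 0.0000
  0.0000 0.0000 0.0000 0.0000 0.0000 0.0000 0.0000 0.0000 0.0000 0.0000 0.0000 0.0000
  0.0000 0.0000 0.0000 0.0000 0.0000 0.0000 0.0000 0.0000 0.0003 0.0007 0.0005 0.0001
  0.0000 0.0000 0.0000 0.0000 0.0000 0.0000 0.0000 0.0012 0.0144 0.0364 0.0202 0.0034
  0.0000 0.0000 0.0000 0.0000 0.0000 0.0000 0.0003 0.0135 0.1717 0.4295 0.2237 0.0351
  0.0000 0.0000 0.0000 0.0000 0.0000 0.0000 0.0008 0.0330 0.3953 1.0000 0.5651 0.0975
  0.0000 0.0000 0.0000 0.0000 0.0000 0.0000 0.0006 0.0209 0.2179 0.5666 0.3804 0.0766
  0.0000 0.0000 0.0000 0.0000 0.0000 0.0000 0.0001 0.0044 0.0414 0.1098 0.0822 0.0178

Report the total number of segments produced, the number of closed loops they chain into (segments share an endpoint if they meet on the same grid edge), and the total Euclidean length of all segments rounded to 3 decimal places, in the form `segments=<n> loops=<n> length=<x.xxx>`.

cell (5,8): code 0100 → (5.138,9.000)–(6.000,8.186)
cell (5,9): code 1100 → (5.833,10.000)–(5.138,9.000)
cell (5,10): code 1000 → (6.000,10.122)–(5.833,10.000)
cell (6,8): code 0110 → (6.000,8.186)–(7.000,8.832)
cell (6,9): code 1011 → (7.000,9.315)–(6.309,10.000)
cell (6,10): code 0001 → (6.309,10.000)–(6.000,10.122)
cell (7,8): code 0010 → (7.000,8.832)–(7.128,9.000)
cell (7,9): code 0001 → (7.128,9.000)–(7.000,9.315)
total: 8 segments, chained into 1 closed loop(s), length Σ = 5.657631

segments=8 loops=1 length=5.658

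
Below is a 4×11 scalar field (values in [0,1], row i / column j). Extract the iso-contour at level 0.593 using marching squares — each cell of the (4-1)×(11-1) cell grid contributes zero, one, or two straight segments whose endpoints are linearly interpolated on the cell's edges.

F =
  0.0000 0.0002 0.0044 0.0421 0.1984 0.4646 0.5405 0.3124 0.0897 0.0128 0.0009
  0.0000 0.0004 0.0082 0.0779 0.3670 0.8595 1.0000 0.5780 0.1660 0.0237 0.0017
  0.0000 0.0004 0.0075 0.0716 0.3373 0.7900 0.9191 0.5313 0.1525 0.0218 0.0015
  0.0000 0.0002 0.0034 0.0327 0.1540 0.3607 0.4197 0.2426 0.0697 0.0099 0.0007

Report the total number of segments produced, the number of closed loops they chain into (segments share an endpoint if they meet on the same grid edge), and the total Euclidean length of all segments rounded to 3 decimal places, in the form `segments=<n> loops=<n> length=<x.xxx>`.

cell (0,4): code 0100 → (0.325,5.000)–(1.000,4.459)
cell (0,5): code 1100 → (0.114,6.000)–(0.325,5.000)
cell (0,6): code 1000 → (1.000,6.964)–(0.114,6.000)
cell (1,4): code 0110 → (1.000,4.459)–(2.000,4.565)
cell (1,6): code 1001 → (2.000,6.841)–(1.000,6.964)
cell (2,4): code 0010 → (2.000,4.565)–(2.459,5.000)
cell (2,5): code 0011 → (2.459,5.000)–(2.653,6.000)
cell (2,6): code 0001 → (2.653,6.000)–(2.000,6.841)
total: 8 segments, chained into 1 closed loop(s), length Σ = 7.925410

segments=8 loops=1 length=7.925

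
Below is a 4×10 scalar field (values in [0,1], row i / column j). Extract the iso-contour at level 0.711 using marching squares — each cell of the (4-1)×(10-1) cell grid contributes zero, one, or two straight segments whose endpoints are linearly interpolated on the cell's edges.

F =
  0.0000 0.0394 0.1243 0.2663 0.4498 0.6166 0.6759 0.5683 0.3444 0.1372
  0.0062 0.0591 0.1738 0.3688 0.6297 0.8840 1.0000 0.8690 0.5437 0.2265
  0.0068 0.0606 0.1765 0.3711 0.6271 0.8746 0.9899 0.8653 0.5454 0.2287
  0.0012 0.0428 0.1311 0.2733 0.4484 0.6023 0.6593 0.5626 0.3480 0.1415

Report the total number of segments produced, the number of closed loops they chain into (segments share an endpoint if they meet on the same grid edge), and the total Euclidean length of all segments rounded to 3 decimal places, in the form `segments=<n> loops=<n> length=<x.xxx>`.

cell (0,4): code 0100 → (0.353,5.000)–(1.000,4.320)
cell (0,5): code 1100 → (0.108,6.000)–(0.353,5.000)
cell (0,6): code 1100 → (0.475,7.000)–(0.108,6.000)
cell (0,7): code 1000 → (1.000,7.486)–(0.475,7.000)
cell (1,4): code 0110 → (1.000,4.320)–(2.000,4.339)
cell (1,7): code 1001 → (2.000,7.482)–(1.000,7.486)
cell (2,4): code 0010 → (2.000,4.339)–(2.601,5.000)
cell (2,5): code 0011 → (2.601,5.000)–(2.844,6.000)
cell (2,6): code 0011 → (2.844,6.000)–(2.510,7.000)
cell (2,7): code 0001 → (2.510,7.000)–(2.000,7.482)
total: 10 segments, chained into 1 closed loop(s), length Σ = 9.427374

segments=10 loops=1 length=9.427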